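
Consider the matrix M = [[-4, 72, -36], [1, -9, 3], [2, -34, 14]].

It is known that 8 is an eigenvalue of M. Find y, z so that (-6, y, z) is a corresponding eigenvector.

0, 2

We need (M - 8I)v = 0.
M - 8I = [[-12, 72, -36], [1, -17, 3], [2, -34, 6]].
Row 1: (-12)·-6 + (72)·y + (-36)·z = 0
Row 2: (1)·-6 + (-17)·y + (3)·z = 0
Row 3: (2)·-6 + (-34)·y + (6)·z = 0
Solving gives y = 0, z = 2.
Check: M·(-6, 0, 2) = (-48, 0, 16) = 8·(-6, 0, 2).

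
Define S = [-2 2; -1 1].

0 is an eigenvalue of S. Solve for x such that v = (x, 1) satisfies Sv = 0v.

1

We need (S)v = 0.
S = [[-2, 2], [-1, 1]].
Row 1: (-2)·x + (2)·1 = 0
Row 2: (-1)·x + (1)·1 = 0
Solving gives x = 1.
Check: S·(1, 1) = (0, 0) = 0·(1, 1).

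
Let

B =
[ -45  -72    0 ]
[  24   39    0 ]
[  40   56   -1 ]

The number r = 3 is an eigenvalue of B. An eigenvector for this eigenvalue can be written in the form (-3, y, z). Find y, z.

We need (B - 3I)v = 0.
B - 3I = [[-48, -72, 0], [24, 36, 0], [40, 56, -4]].
Row 1: (-48)·-3 + (-72)·y + (0)·z = 0
Row 2: (24)·-3 + (36)·y + (0)·z = 0
Row 3: (40)·-3 + (56)·y + (-4)·z = 0
Solving gives y = 2, z = -2.
Check: B·(-3, 2, -2) = (-9, 6, -6) = 3·(-3, 2, -2).

2, -2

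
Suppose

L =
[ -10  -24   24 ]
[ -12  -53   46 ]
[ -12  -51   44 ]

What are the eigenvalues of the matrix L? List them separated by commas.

Set up det(lambda·I - L) = 0.
Cofactor expansion gives p(lambda) = lambda^3 + 19·lambda^2 + 104·lambda + 140.
Try lambda = -7: p(-7) = 0, so -7 is a root.
Dividing by (lambda + 7) leaves lambda^2 + 12·lambda + 20.
The quadratic factors as (lambda + 10)·(lambda + 2).
Eigenvalues: -10, -7, -2.

-10, -7, -2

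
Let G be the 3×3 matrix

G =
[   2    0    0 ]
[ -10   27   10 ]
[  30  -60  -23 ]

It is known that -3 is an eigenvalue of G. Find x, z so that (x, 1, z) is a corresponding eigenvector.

We need (G + 3I)v = 0.
G + 3I = [[5, 0, 0], [-10, 30, 10], [30, -60, -20]].
Row 1: (5)·x + (0)·1 + (0)·z = 0
Row 2: (-10)·x + (30)·1 + (10)·z = 0
Row 3: (30)·x + (-60)·1 + (-20)·z = 0
Solving gives x = 0, z = -3.
Check: G·(0, 1, -3) = (0, -3, 9) = -3·(0, 1, -3).

0, -3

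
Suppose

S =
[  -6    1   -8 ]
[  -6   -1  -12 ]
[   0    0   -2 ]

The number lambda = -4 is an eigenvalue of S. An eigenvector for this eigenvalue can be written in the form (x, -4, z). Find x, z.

We need (S + 4I)v = 0.
S + 4I = [[-2, 1, -8], [-6, 3, -12], [0, 0, 2]].
Row 1: (-2)·x + (1)·-4 + (-8)·z = 0
Row 2: (-6)·x + (3)·-4 + (-12)·z = 0
Row 3: (0)·x + (0)·-4 + (2)·z = 0
Solving gives x = -2, z = 0.
Check: S·(-2, -4, 0) = (8, 16, 0) = -4·(-2, -4, 0).

-2, 0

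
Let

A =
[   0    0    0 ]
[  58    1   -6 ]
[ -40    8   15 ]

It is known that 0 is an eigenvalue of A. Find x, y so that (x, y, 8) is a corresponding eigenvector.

1, -10

We need (A)v = 0.
A = [[0, 0, 0], [58, 1, -6], [-40, 8, 15]].
Row 1: (0)·x + (0)·y + (0)·8 = 0
Row 2: (58)·x + (1)·y + (-6)·8 = 0
Row 3: (-40)·x + (8)·y + (15)·8 = 0
Solving gives x = 1, y = -10.
Check: A·(1, -10, 8) = (0, 0, 0) = 0·(1, -10, 8).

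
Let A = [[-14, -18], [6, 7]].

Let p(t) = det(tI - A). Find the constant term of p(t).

10

p(t) = t^2 + 7t + 10.
The constant term is 10.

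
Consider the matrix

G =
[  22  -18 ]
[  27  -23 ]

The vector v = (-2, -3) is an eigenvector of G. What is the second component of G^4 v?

-1875

First find the eigenvalue: Gv = (10, 15) = -5·(-2, -3), so λ = -5.
Then G^4 v = λ^4·v = (-5)^4·(-2, -3) = 625·(-2, -3) = (-1250, -1875).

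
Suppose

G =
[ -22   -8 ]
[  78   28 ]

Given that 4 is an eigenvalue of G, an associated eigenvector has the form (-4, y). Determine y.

We need (G - 4I)v = 0.
G - 4I = [[-26, -8], [78, 24]].
Row 1: (-26)·-4 + (-8)·y = 0
Row 2: (78)·-4 + (24)·y = 0
Solving gives y = 13.
Check: G·(-4, 13) = (-16, 52) = 4·(-4, 13).

13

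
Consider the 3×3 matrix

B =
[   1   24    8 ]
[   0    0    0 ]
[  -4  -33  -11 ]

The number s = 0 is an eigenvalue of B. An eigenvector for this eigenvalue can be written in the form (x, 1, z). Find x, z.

0, -3

We need (B)v = 0.
B = [[1, 24, 8], [0, 0, 0], [-4, -33, -11]].
Row 1: (1)·x + (24)·1 + (8)·z = 0
Row 2: (0)·x + (0)·1 + (0)·z = 0
Row 3: (-4)·x + (-33)·1 + (-11)·z = 0
Solving gives x = 0, z = -3.
Check: B·(0, 1, -3) = (0, 0, 0) = 0·(0, 1, -3).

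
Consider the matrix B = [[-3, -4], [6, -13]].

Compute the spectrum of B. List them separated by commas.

det(B - sI) = (-3 - s)(-13 - s) - (-4)·(6) = s^2 + 16s + 63.
This factors as (s + 9)·(s + 7) = 0.
Eigenvalues: -9, -7.

-9, -7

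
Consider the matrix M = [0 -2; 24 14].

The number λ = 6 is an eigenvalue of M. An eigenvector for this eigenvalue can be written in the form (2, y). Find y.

We need (M - 6I)v = 0.
M - 6I = [[-6, -2], [24, 8]].
Row 1: (-6)·2 + (-2)·y = 0
Row 2: (24)·2 + (8)·y = 0
Solving gives y = -6.
Check: M·(2, -6) = (12, -36) = 6·(2, -6).

-6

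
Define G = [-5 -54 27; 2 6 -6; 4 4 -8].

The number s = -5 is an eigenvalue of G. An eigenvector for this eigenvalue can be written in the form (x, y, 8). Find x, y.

2, 4

We need (G + 5I)v = 0.
G + 5I = [[0, -54, 27], [2, 11, -6], [4, 4, -3]].
Row 1: (0)·x + (-54)·y + (27)·8 = 0
Row 2: (2)·x + (11)·y + (-6)·8 = 0
Row 3: (4)·x + (4)·y + (-3)·8 = 0
Solving gives x = 2, y = 4.
Check: G·(2, 4, 8) = (-10, -20, -40) = -5·(2, 4, 8).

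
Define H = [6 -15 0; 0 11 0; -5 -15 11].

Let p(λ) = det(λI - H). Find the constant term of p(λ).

p(λ) = λ^3 - 28λ^2 + 253λ - 726.
The constant term is -726.

-726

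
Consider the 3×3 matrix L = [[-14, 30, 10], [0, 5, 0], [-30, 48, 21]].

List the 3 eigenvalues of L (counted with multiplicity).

Set up det(tI - L) = 0.
Expanding along the first row, p(t) = t^3 - 12t^2 + 41t - 30.
Rational-root test: t = 6 gives p(6) = 0.
Factor out (t - 6): p(t) = (t - 6)·(t^2 - 6t + 5).
The quadratic factors as (t - 1)·(t - 5).
Eigenvalues: 1, 5, 6.

1, 5, 6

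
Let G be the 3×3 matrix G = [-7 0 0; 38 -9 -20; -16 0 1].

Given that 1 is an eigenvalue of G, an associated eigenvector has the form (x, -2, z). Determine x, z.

0, 1

We need (G - 1I)v = 0.
G - 1I = [[-8, 0, 0], [38, -10, -20], [-16, 0, 0]].
Row 1: (-8)·x + (0)·-2 + (0)·z = 0
Row 2: (38)·x + (-10)·-2 + (-20)·z = 0
Row 3: (-16)·x + (0)·-2 + (0)·z = 0
Solving gives x = 0, z = 1.
Check: G·(0, -2, 1) = (0, -2, 1) = 1·(0, -2, 1).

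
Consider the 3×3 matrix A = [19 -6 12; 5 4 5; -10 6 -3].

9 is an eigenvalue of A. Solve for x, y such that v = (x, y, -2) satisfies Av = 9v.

We need (A - 9I)v = 0.
A - 9I = [[10, -6, 12], [5, -5, 5], [-10, 6, -12]].
Row 1: (10)·x + (-6)·y + (12)·-2 = 0
Row 2: (5)·x + (-5)·y + (5)·-2 = 0
Row 3: (-10)·x + (6)·y + (-12)·-2 = 0
Solving gives x = 3, y = 1.
Check: A·(3, 1, -2) = (27, 9, -18) = 9·(3, 1, -2).

3, 1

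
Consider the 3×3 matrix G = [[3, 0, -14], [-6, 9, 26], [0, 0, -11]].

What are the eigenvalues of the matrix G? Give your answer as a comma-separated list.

-11, 3, 9

Compute the characteristic polynomial p(t) = det(tI - G).
Expanding the 3×3 determinant: p(t) = t^3 - t^2 - 105t + 297.
Since p(9) = 0, t = 9 is a root.
Factor out (t - 9): p(t) = (t - 9)·(t^2 + 8t - 33).
The quadratic factors as (t + 11)·(t - 3).
Eigenvalues: -11, 3, 9.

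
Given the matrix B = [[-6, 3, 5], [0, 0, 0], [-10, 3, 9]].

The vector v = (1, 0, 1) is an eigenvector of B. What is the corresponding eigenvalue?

Compute Bv: B·(1, 0, 1) = (-1, 0, -1).
Since Bv = λv, compare component 1: -1 = λ·1, so λ = -1.

-1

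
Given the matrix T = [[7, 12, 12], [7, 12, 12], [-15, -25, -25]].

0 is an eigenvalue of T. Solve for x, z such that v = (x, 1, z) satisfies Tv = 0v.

0, -1

We need (T)v = 0.
T = [[7, 12, 12], [7, 12, 12], [-15, -25, -25]].
Row 1: (7)·x + (12)·1 + (12)·z = 0
Row 2: (7)·x + (12)·1 + (12)·z = 0
Row 3: (-15)·x + (-25)·1 + (-25)·z = 0
Solving gives x = 0, z = -1.
Check: T·(0, 1, -1) = (0, 0, 0) = 0·(0, 1, -1).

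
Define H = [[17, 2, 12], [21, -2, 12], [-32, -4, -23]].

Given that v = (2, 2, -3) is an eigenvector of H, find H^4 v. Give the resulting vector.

First find the eigenvalue: Hv = (2, 2, -3) = 1·(2, 2, -3), so λ = 1.
Then H^4 v = λ^4·v = 1^4·(2, 2, -3) = 1·(2, 2, -3) = (2, 2, -3).

(2, 2, -3)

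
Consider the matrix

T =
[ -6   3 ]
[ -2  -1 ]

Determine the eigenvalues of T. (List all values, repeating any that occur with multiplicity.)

-4, -3

det(T - rI) = (-6 - r)(-1 - r) - (3)·(-2) = r^2 + 7r + 12.
This factors as (r + 4)·(r + 3) = 0.
Eigenvalues: -4, -3.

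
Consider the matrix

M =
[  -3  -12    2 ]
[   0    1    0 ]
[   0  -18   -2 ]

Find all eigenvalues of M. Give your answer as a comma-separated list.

Compute the characteristic polynomial p(λ) = det(λI - M).
Expanding along the first row, p(λ) = λ^3 + 4λ^2 + λ - 6.
Since p(-2) = 0, λ = -2 is a root.
Dividing by (λ + 2) leaves λ^2 + 2λ - 3.
The quadratic factors as (λ + 3)·(λ - 1).
Eigenvalues: -3, -2, 1.

-3, -2, 1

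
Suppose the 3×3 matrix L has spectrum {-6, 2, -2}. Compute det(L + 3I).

If L has eigenvalues -6, 2, -2, then L + 3I has eigenvalues -3, 5, 1.
det(L + 3I) = (-3) · (5) · (1) = -15.

-15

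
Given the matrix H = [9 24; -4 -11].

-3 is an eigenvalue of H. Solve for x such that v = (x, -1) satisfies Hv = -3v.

We need (H + 3I)v = 0.
H + 3I = [[12, 24], [-4, -8]].
Row 1: (12)·x + (24)·-1 = 0
Row 2: (-4)·x + (-8)·-1 = 0
Solving gives x = 2.
Check: H·(2, -1) = (-6, 3) = -3·(2, -1).

2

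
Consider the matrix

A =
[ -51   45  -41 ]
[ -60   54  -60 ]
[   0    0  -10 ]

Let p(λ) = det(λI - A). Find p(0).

-540

p(0) = det(0·I − A) = det(−A) = (−1)^3·det(A).
det(A) = 540, so p(0) = -540.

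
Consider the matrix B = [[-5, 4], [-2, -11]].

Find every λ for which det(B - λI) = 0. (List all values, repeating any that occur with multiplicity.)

det(B - tI) = (-5 - t)(-11 - t) - (4)·(-2) = t^2 + 16t + 63.
This factors as (t + 9)·(t + 7) = 0.
Eigenvalues: -9, -7.

-9, -7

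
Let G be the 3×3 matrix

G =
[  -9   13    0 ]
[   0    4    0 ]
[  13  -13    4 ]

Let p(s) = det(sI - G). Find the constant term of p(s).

144

p(s) = s^3 + s^2 - 56s + 144.
The constant term is 144.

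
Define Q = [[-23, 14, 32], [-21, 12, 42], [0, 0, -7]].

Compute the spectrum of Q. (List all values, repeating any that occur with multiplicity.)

-9, -7, -2

Set up det(λI - Q) = 0.
Expanding along the first row, p(λ) = λ^3 + 18λ^2 + 95λ + 126.
Try λ = -2: p(-2) = 0, so -2 is a root.
Dividing by (λ + 2) leaves λ^2 + 16λ + 63.
The quadratic factors as (λ + 9)·(λ + 7).
Eigenvalues: -9, -7, -2.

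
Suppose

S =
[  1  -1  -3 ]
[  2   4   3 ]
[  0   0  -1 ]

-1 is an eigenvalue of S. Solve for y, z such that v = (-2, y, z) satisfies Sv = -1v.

We need (S + 1I)v = 0.
S + 1I = [[2, -1, -3], [2, 5, 3], [0, 0, 0]].
Row 1: (2)·-2 + (-1)·y + (-3)·z = 0
Row 2: (2)·-2 + (5)·y + (3)·z = 0
Row 3: (0)·-2 + (0)·y + (0)·z = 0
Solving gives y = 2, z = -2.
Check: S·(-2, 2, -2) = (2, -2, 2) = -1·(-2, 2, -2).

2, -2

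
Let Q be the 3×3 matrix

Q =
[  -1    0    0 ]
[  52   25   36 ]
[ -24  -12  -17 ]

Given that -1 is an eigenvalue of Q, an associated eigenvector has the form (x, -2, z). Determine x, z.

We need (Q + 1I)v = 0.
Q + 1I = [[0, 0, 0], [52, 26, 36], [-24, -12, -16]].
Row 1: (0)·x + (0)·-2 + (0)·z = 0
Row 2: (52)·x + (26)·-2 + (36)·z = 0
Row 3: (-24)·x + (-12)·-2 + (-16)·z = 0
Solving gives x = 1, z = 0.
Check: Q·(1, -2, 0) = (-1, 2, 0) = -1·(1, -2, 0).

1, 0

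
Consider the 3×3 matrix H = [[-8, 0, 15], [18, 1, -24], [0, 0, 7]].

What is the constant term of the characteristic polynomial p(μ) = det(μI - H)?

p(0) = det(0·I − H) = det(−H) = (−1)^3·det(H).
det(H) = -56, so p(0) = 56.

56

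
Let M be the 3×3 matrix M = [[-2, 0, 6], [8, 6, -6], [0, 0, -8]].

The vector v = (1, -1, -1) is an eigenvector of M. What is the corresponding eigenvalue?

Compute Mv: M·(1, -1, -1) = (-8, 8, 8).
Since Mv = λv, compare component 1: -8 = λ·1, so λ = -8.

-8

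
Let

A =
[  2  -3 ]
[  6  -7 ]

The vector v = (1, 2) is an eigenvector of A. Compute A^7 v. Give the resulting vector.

(-16384, -32768)

First find the eigenvalue: Av = (-4, -8) = -4·(1, 2), so λ = -4.
Then A^7 v = λ^7·v = (-4)^7·(1, 2) = -16384·(1, 2) = (-16384, -32768).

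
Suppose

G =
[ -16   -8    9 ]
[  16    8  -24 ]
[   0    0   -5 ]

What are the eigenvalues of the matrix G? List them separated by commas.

-8, -5, 0

Set up det(lambda·I - G) = 0.
Cofactor expansion gives p(lambda) = lambda^3 + 13·lambda^2 + 40·lambda.
Try lambda = 0: p(0) = 0, so 0 is a root.
Dividing by lambda leaves lambda^2 + 13·lambda + 40.
The quadratic factors as (lambda + 8)·(lambda + 5).
Eigenvalues: -8, -5, 0.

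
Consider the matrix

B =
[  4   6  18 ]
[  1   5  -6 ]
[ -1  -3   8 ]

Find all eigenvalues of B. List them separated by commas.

Set up det(μI - B) = 0.
Expanding along the first row, p(μ) = μ^3 - 17μ^2 + 86μ - 112.
Rational-root test: μ = 2 gives p(2) = 0.
Dividing by (μ - 2) leaves μ^2 - 15μ + 56.
The quadratic factors as (μ - 7)·(μ - 8).
Eigenvalues: 2, 7, 8.

2, 7, 8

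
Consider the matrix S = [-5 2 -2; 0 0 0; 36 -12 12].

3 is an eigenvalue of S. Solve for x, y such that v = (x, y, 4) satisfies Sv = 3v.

We need (S - 3I)v = 0.
S - 3I = [[-8, 2, -2], [0, -3, 0], [36, -12, 9]].
Row 1: (-8)·x + (2)·y + (-2)·4 = 0
Row 2: (0)·x + (-3)·y + (0)·4 = 0
Row 3: (36)·x + (-12)·y + (9)·4 = 0
Solving gives x = -1, y = 0.
Check: S·(-1, 0, 4) = (-3, 0, 12) = 3·(-1, 0, 4).

-1, 0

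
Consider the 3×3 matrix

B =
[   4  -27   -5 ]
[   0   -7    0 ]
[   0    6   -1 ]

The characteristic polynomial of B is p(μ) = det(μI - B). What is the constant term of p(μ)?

p(μ) = μ^3 + 4μ^2 - 25μ - 28.
The constant term is -28.

-28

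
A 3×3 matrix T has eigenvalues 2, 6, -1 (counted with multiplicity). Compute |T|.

det(T) is the product of the eigenvalues: (2) · (6) · (-1) = -12.

-12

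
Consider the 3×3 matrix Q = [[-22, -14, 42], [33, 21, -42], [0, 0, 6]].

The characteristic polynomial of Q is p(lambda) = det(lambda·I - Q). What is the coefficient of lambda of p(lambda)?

-6

p(lambda) = lambda^3 - 5·lambda^2 - 6·lambda.
The coefficient of lambda is -6.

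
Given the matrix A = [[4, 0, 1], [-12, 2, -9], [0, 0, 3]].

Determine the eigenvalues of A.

Compute the characteristic polynomial p(μ) = det(μI - A).
Cofactor expansion gives p(μ) = μ^3 - 9μ^2 + 26μ - 24.
Rational-root test: μ = 2 gives p(2) = 0.
Dividing by (μ - 2) leaves μ^2 - 7μ + 12.
The quadratic factors as (μ - 3)·(μ - 4).
Eigenvalues: 2, 3, 4.

2, 3, 4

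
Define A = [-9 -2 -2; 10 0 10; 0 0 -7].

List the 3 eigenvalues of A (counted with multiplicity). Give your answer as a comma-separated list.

The characteristic polynomial is p(r) = det(rI - A).
Cofactor expansion gives p(r) = r^3 + 16r^2 + 83r + 140.
Try r = -4: p(-4) = 0, so -4 is a root.
Factor out (r + 4): p(r) = (r + 4)·(r^2 + 12r + 35).
The quadratic factors as (r + 7)·(r + 5).
Eigenvalues: -7, -5, -4.

-7, -5, -4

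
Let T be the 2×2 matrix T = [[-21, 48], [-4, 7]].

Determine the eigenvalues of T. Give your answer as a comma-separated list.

-9, -5

det(T - tI) = (-21 - t)(7 - t) - (48)·(-4) = t^2 + 14t + 45.
This factors as (t + 9)·(t + 5) = 0.
Eigenvalues: -9, -5.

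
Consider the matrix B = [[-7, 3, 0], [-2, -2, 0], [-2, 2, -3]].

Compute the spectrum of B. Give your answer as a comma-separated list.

Set up det(λI - B) = 0.
Expanding along the first row, p(λ) = λ^3 + 12λ^2 + 47λ + 60.
Rational-root test: λ = -3 gives p(-3) = 0.
Factor out (λ + 3): p(λ) = (λ + 3)·(λ^2 + 9λ + 20).
The quadratic factors as (λ + 5)·(λ + 4).
Eigenvalues: -5, -4, -3.

-5, -4, -3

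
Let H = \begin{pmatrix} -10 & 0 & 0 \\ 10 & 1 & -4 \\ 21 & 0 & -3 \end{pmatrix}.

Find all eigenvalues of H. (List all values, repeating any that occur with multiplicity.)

-10, -3, 1

Set up det(μI - H) = 0.
Cofactor expansion gives p(μ) = μ^3 + 12μ^2 + 17μ - 30.
Since p(-10) = 0, μ = -10 is a root.
Dividing by (μ + 10) leaves μ^2 + 2μ - 3.
The quadratic factors as (μ + 3)·(μ - 1).
Eigenvalues: -10, -3, 1.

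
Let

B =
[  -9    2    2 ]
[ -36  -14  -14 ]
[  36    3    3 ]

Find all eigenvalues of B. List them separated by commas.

-11, -9, 0

Set up det(μI - B) = 0.
Expanding along the first row, p(μ) = μ^3 + 20μ^2 + 99μ.
Try μ = 0: p(0) = 0, so 0 is a root.
Dividing by μ leaves μ^2 + 20μ + 99.
The quadratic factors as (μ + 11)·(μ + 9).
Eigenvalues: -11, -9, 0.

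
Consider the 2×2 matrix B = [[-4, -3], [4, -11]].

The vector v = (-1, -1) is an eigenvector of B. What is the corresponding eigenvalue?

Compute Bv: B·(-1, -1) = (7, 7).
Since Bv = λv, compare component 1: 7 = λ·-1, so λ = -7.

-7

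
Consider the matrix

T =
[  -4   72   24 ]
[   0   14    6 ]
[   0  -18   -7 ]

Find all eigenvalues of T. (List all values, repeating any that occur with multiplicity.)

-4, 2, 5

The characteristic polynomial is p(μ) = det(μI - T).
Expanding along the first row, p(μ) = μ^3 - 3μ^2 - 18μ + 40.
Since p(-4) = 0, μ = -4 is a root.
Factor out (μ + 4): p(μ) = (μ + 4)·(μ^2 - 7μ + 10).
The quadratic factors as (μ - 2)·(μ - 5).
Eigenvalues: -4, 2, 5.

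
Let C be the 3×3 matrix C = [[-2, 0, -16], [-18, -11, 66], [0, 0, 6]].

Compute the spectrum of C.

-11, -2, 6

Set up det(λI - C) = 0.
Expanding the 3×3 determinant: p(λ) = λ^3 + 7λ^2 - 56λ - 132.
Since p(6) = 0, λ = 6 is a root.
Factor out (λ - 6): p(λ) = (λ - 6)·(λ^2 + 13λ + 22).
The quadratic factors as (λ + 11)·(λ + 2).
Eigenvalues: -11, -2, 6.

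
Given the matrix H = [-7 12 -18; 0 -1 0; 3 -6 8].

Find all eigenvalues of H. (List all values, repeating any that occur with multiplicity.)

-1, -1, 2

Set up det(sI - H) = 0.
Cofactor expansion gives p(s) = s^3 - 3s - 2.
Rational-root test: s = 2 gives p(2) = 0.
Factor out (s - 2): p(s) = (s - 2)·(s^2 + 2s + 1).
The quadratic factor is (s + 1)^2.
Eigenvalues: -1, -1, 2.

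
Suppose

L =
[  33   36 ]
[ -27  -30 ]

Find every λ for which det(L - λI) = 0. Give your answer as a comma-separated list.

det(L - μI) = (33 - μ)(-30 - μ) - (36)·(-27) = μ^2 - 3μ - 18.
This factors as (μ + 3)·(μ - 6) = 0.
Eigenvalues: -3, 6.

-3, 6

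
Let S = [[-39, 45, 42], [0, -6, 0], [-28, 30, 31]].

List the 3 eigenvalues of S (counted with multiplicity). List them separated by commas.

-11, -6, 3

The characteristic polynomial is p(r) = det(rI - S).
Cofactor expansion gives p(r) = r^3 + 14r^2 + 15r - 198.
Since p(-6) = 0, r = -6 is a root.
Factor out (r + 6): p(r) = (r + 6)·(r^2 + 8r - 33).
The quadratic factors as (r + 11)·(r - 3).
Eigenvalues: -11, -6, 3.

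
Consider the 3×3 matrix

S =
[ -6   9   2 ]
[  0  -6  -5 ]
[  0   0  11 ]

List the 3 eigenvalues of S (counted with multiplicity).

S is upper triangular, so its eigenvalues are the diagonal entries.
Diagonal: -6, -6, 11.

-6, -6, 11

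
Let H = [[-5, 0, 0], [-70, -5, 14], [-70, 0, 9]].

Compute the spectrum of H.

Compute the characteristic polynomial p(μ) = det(μI - H).
Cofactor expansion gives p(μ) = μ^3 + μ^2 - 65μ - 225.
Rational-root test: μ = -5 gives p(-5) = 0.
Dividing by (μ + 5) leaves μ^2 - 4μ - 45.
The quadratic factors as (μ + 5)·(μ - 9).
Eigenvalues: -5, -5, 9.

-5, -5, 9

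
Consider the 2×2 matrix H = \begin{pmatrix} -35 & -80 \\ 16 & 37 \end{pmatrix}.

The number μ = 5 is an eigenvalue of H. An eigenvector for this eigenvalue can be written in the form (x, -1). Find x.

We need (H - 5I)v = 0.
H - 5I = [[-40, -80], [16, 32]].
Row 1: (-40)·x + (-80)·-1 = 0
Row 2: (16)·x + (32)·-1 = 0
Solving gives x = 2.
Check: H·(2, -1) = (10, -5) = 5·(2, -1).

2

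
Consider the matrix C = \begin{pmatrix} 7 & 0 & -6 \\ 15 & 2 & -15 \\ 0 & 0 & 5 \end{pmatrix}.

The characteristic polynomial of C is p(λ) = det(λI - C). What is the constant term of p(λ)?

-70

p(λ) = λ^3 - 14λ^2 + 59λ - 70.
The constant term is -70.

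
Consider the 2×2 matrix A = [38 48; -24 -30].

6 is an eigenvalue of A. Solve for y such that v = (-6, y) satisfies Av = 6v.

4

We need (A - 6I)v = 0.
A - 6I = [[32, 48], [-24, -36]].
Row 1: (32)·-6 + (48)·y = 0
Row 2: (-24)·-6 + (-36)·y = 0
Solving gives y = 4.
Check: A·(-6, 4) = (-36, 24) = 6·(-6, 4).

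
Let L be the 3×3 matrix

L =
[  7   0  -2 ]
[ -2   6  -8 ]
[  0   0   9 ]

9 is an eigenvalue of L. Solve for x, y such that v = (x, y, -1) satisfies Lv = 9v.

1, 2

We need (L - 9I)v = 0.
L - 9I = [[-2, 0, -2], [-2, -3, -8], [0, 0, 0]].
Row 1: (-2)·x + (0)·y + (-2)·-1 = 0
Row 2: (-2)·x + (-3)·y + (-8)·-1 = 0
Row 3: (0)·x + (0)·y + (0)·-1 = 0
Solving gives x = 1, y = 2.
Check: L·(1, 2, -1) = (9, 18, -9) = 9·(1, 2, -1).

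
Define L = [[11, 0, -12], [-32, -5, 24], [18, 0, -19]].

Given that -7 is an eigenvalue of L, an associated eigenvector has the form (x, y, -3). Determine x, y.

We need (L + 7I)v = 0.
L + 7I = [[18, 0, -12], [-32, 2, 24], [18, 0, -12]].
Row 1: (18)·x + (0)·y + (-12)·-3 = 0
Row 2: (-32)·x + (2)·y + (24)·-3 = 0
Row 3: (18)·x + (0)·y + (-12)·-3 = 0
Solving gives x = -2, y = 4.
Check: L·(-2, 4, -3) = (14, -28, 21) = -7·(-2, 4, -3).

-2, 4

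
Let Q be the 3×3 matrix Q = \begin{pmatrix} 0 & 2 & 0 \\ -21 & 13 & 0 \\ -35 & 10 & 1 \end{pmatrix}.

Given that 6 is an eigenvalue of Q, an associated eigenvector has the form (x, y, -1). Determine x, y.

We need (Q - 6I)v = 0.
Q - 6I = [[-6, 2, 0], [-21, 7, 0], [-35, 10, -5]].
Row 1: (-6)·x + (2)·y + (0)·-1 = 0
Row 2: (-21)·x + (7)·y + (0)·-1 = 0
Row 3: (-35)·x + (10)·y + (-5)·-1 = 0
Solving gives x = 1, y = 3.
Check: Q·(1, 3, -1) = (6, 18, -6) = 6·(1, 3, -1).

1, 3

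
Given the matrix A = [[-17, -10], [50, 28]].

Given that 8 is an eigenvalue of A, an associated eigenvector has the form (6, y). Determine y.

-15

We need (A - 8I)v = 0.
A - 8I = [[-25, -10], [50, 20]].
Row 1: (-25)·6 + (-10)·y = 0
Row 2: (50)·6 + (20)·y = 0
Solving gives y = -15.
Check: A·(6, -15) = (48, -120) = 8·(6, -15).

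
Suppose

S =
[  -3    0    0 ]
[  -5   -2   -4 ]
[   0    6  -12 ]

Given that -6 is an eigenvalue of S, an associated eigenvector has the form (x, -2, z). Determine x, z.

0, -2

We need (S + 6I)v = 0.
S + 6I = [[3, 0, 0], [-5, 4, -4], [0, 6, -6]].
Row 1: (3)·x + (0)·-2 + (0)·z = 0
Row 2: (-5)·x + (4)·-2 + (-4)·z = 0
Row 3: (0)·x + (6)·-2 + (-6)·z = 0
Solving gives x = 0, z = -2.
Check: S·(0, -2, -2) = (0, 12, 12) = -6·(0, -2, -2).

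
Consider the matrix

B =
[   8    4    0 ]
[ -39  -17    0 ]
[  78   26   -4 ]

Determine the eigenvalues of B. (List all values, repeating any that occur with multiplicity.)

Set up det(μI - B) = 0.
Expanding the 3×3 determinant: p(μ) = μ^3 + 13μ^2 + 56μ + 80.
Rational-root test: μ = -4 gives p(-4) = 0.
Dividing by (μ + 4) leaves μ^2 + 9μ + 20.
The quadratic factors as (μ + 5)·(μ + 4).
Eigenvalues: -5, -4, -4.

-5, -4, -4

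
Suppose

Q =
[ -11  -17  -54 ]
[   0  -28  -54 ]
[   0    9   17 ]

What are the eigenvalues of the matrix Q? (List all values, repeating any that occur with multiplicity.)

Compute the characteristic polynomial p(μ) = det(μI - Q).
Expanding the 3×3 determinant: p(μ) = μ^3 + 22μ^2 + 131μ + 110.
Try μ = -1: p(-1) = 0, so -1 is a root.
Factor out (μ + 1): p(μ) = (μ + 1)·(μ^2 + 21μ + 110).
The quadratic factors as (μ + 11)·(μ + 10).
Eigenvalues: -11, -10, -1.

-11, -10, -1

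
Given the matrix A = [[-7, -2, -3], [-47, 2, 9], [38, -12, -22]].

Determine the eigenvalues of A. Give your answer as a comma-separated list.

Compute the characteristic polynomial p(lambda) = det(lambda·I - A).
Expanding along the first row, p(lambda) = lambda^3 + 27·lambda^2 + 224·lambda + 528.
Try lambda = -4: p(-4) = 0, so -4 is a root.
Dividing by (lambda + 4) leaves lambda^2 + 23·lambda + 132.
The quadratic factors as (lambda + 12)·(lambda + 11).
Eigenvalues: -12, -11, -4.

-12, -11, -4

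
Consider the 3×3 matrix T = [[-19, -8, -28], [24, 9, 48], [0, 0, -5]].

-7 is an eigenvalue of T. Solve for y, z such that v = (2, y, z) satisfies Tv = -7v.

We need (T + 7I)v = 0.
T + 7I = [[-12, -8, -28], [24, 16, 48], [0, 0, 2]].
Row 1: (-12)·2 + (-8)·y + (-28)·z = 0
Row 2: (24)·2 + (16)·y + (48)·z = 0
Row 3: (0)·2 + (0)·y + (2)·z = 0
Solving gives y = -3, z = 0.
Check: T·(2, -3, 0) = (-14, 21, 0) = -7·(2, -3, 0).

-3, 0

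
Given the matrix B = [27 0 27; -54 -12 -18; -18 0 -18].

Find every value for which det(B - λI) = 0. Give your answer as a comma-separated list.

-12, 0, 9

The characteristic polynomial is p(λ) = det(λI - B).
Expanding the 3×3 determinant: p(λ) = λ^3 + 3λ^2 - 108λ.
Rational-root test: λ = 9 gives p(9) = 0.
Dividing by (λ - 9) leaves λ^2 + 12λ.
The quadratic factors as (λ + 12)·λ.
Eigenvalues: -12, 0, 9.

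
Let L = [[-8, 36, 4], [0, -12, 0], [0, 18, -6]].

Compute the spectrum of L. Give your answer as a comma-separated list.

Set up det(lambda·I - L) = 0.
Cofactor expansion gives p(lambda) = lambda^3 + 26·lambda^2 + 216·lambda + 576.
Try lambda = -8: p(-8) = 0, so -8 is a root.
Factor out (lambda + 8): p(lambda) = (lambda + 8)·(lambda^2 + 18·lambda + 72).
The quadratic factors as (lambda + 12)·(lambda + 6).
Eigenvalues: -12, -8, -6.

-12, -8, -6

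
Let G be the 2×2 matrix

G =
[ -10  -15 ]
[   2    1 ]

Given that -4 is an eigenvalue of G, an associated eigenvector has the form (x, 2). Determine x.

-5

We need (G + 4I)v = 0.
G + 4I = [[-6, -15], [2, 5]].
Row 1: (-6)·x + (-15)·2 = 0
Row 2: (2)·x + (5)·2 = 0
Solving gives x = -5.
Check: G·(-5, 2) = (20, -8) = -4·(-5, 2).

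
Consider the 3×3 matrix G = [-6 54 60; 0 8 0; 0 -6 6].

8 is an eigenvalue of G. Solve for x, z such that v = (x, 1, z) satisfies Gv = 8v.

We need (G - 8I)v = 0.
G - 8I = [[-14, 54, 60], [0, 0, 0], [0, -6, -2]].
Row 1: (-14)·x + (54)·1 + (60)·z = 0
Row 2: (0)·x + (0)·1 + (0)·z = 0
Row 3: (0)·x + (-6)·1 + (-2)·z = 0
Solving gives x = -9, z = -3.
Check: G·(-9, 1, -3) = (-72, 8, -24) = 8·(-9, 1, -3).

-9, -3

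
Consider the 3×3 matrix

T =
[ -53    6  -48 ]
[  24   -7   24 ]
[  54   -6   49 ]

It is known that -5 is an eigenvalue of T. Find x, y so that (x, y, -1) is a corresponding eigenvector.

We need (T + 5I)v = 0.
T + 5I = [[-48, 6, -48], [24, -2, 24], [54, -6, 54]].
Row 1: (-48)·x + (6)·y + (-48)·-1 = 0
Row 2: (24)·x + (-2)·y + (24)·-1 = 0
Row 3: (54)·x + (-6)·y + (54)·-1 = 0
Solving gives x = 1, y = 0.
Check: T·(1, 0, -1) = (-5, 0, 5) = -5·(1, 0, -1).

1, 0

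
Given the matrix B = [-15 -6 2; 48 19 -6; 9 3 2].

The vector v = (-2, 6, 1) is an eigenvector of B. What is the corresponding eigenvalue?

Compute Bv: B·(-2, 6, 1) = (-4, 12, 2).
Since Bv = λv, compare component 1: -4 = λ·-2, so λ = 2.

2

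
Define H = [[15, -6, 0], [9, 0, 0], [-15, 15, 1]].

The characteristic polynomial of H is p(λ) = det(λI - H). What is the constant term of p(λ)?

-54

p(λ) = λ^3 - 16λ^2 + 69λ - 54.
The constant term is -54.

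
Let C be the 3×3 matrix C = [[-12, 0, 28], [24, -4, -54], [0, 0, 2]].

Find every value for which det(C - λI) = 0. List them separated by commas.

Compute the characteristic polynomial p(lambda) = det(lambda·I - C).
Expanding along the first row, p(lambda) = lambda^3 + 14·lambda^2 + 16·lambda - 96.
Since p(-4) = 0, lambda = -4 is a root.
Factor out (lambda + 4): p(lambda) = (lambda + 4)·(lambda^2 + 10·lambda - 24).
The quadratic factors as (lambda + 12)·(lambda - 2).
Eigenvalues: -12, -4, 2.

-12, -4, 2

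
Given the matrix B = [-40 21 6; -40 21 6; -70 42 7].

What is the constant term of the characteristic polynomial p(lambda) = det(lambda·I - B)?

0

p(0) = det(0·I − B) = det(−B) = (−1)^3·det(B).
det(B) = 0, so p(0) = 0.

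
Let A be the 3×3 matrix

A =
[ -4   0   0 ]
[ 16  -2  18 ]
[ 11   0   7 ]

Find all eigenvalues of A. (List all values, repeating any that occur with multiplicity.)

Compute the characteristic polynomial p(λ) = det(λI - A).
Cofactor expansion gives p(λ) = λ^3 - λ^2 - 34λ - 56.
Try λ = -2: p(-2) = 0, so -2 is a root.
Factor out (λ + 2): p(λ) = (λ + 2)·(λ^2 - 3λ - 28).
The quadratic factors as (λ + 4)·(λ - 7).
Eigenvalues: -4, -2, 7.

-4, -2, 7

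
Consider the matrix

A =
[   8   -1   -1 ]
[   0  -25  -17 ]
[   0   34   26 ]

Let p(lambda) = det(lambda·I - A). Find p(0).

576

p(0) = det(0·I − A) = det(−A) = (−1)^3·det(A).
det(A) = -576, so p(0) = 576.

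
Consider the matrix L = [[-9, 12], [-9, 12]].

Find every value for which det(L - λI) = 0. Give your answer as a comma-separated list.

det(L - sI) = (-9 - s)(12 - s) - (12)·(-9) = s^2 - 3s.
This factors as s·(s - 3) = 0.
Eigenvalues: 0, 3.

0, 3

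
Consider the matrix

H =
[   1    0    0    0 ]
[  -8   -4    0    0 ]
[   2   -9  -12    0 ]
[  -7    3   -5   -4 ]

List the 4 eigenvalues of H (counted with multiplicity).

H is lower triangular, so its eigenvalues are the diagonal entries.
Diagonal: 1, -4, -12, -4.

-12, -4, -4, 1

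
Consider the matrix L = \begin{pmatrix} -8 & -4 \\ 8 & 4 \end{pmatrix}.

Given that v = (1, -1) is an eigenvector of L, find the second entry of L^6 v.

-4096

First find the eigenvalue: Lv = (-4, 4) = -4·(1, -1), so λ = -4.
Then L^6 v = λ^6·v = (-4)^6·(1, -1) = 4096·(1, -1) = (4096, -4096).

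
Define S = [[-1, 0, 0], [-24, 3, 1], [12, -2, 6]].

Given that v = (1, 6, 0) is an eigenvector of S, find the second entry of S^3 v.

First find the eigenvalue: Sv = (-1, -6, 0) = -1·(1, 6, 0), so λ = -1.
Then S^3 v = λ^3·v = (-1)^3·(1, 6, 0) = -1·(1, 6, 0) = (-1, -6, 0).

-6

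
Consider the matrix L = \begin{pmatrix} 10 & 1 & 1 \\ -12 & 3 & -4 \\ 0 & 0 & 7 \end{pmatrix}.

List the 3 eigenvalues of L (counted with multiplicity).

6, 7, 7

Compute the characteristic polynomial p(μ) = det(μI - L).
Cofactor expansion gives p(μ) = μ^3 - 20μ^2 + 133μ - 294.
Rational-root test: μ = 6 gives p(6) = 0.
Dividing by (μ - 6) leaves μ^2 - 14μ + 49.
The quadratic factor is (μ - 7)^2.
Eigenvalues: 6, 7, 7.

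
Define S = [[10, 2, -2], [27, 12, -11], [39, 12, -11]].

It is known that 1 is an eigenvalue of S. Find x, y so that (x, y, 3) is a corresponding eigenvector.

We need (S - 1I)v = 0.
S - 1I = [[9, 2, -2], [27, 11, -11], [39, 12, -12]].
Row 1: (9)·x + (2)·y + (-2)·3 = 0
Row 2: (27)·x + (11)·y + (-11)·3 = 0
Row 3: (39)·x + (12)·y + (-12)·3 = 0
Solving gives x = 0, y = 3.
Check: S·(0, 3, 3) = (0, 3, 3) = 1·(0, 3, 3).

0, 3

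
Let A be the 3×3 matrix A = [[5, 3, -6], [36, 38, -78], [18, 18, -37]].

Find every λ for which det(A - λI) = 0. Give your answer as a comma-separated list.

-1, 2, 5

The characteristic polynomial is p(lambda) = det(lambda·I - A).
Expanding along the first row, p(lambda) = lambda^3 - 6·lambda^2 + 3·lambda + 10.
Try lambda = -1: p(-1) = 0, so -1 is a root.
Dividing by (lambda + 1) leaves lambda^2 - 7·lambda + 10.
The quadratic factors as (lambda - 2)·(lambda - 5).
Eigenvalues: -1, 2, 5.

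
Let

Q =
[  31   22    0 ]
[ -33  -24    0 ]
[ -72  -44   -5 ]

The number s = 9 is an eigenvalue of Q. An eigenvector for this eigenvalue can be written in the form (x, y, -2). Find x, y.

We need (Q - 9I)v = 0.
Q - 9I = [[22, 22, 0], [-33, -33, 0], [-72, -44, -14]].
Row 1: (22)·x + (22)·y + (0)·-2 = 0
Row 2: (-33)·x + (-33)·y + (0)·-2 = 0
Row 3: (-72)·x + (-44)·y + (-14)·-2 = 0
Solving gives x = 1, y = -1.
Check: Q·(1, -1, -2) = (9, -9, -18) = 9·(1, -1, -2).

1, -1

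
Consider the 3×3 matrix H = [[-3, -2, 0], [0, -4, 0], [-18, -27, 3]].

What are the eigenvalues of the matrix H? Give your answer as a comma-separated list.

-4, -3, 3

The characteristic polynomial is p(t) = det(tI - H).
Expanding the 3×3 determinant: p(t) = t^3 + 4t^2 - 9t - 36.
Since p(-4) = 0, t = -4 is a root.
Factor out (t + 4): p(t) = (t + 4)·(t^2 - 9).
The quadratic factors as (t + 3)·(t - 3).
Eigenvalues: -4, -3, 3.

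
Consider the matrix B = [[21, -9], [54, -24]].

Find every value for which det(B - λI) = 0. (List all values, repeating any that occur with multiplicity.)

det(B - rI) = (21 - r)(-24 - r) - (-9)·(54) = r^2 + 3r - 18.
This factors as (r + 6)·(r - 3) = 0.
Eigenvalues: -6, 3.

-6, 3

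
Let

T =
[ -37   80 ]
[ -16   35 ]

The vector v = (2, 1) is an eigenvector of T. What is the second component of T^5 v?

243

First find the eigenvalue: Tv = (6, 3) = 3·(2, 1), so λ = 3.
Then T^5 v = λ^5·v = 3^5·(2, 1) = 243·(2, 1) = (486, 243).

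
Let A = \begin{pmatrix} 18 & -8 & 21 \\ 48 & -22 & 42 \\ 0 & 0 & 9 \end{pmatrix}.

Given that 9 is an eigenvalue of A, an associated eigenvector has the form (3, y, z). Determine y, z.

We need (A - 9I)v = 0.
A - 9I = [[9, -8, 21], [48, -31, 42], [0, 0, 0]].
Row 1: (9)·3 + (-8)·y + (21)·z = 0
Row 2: (48)·3 + (-31)·y + (42)·z = 0
Row 3: (0)·3 + (0)·y + (0)·z = 0
Solving gives y = 6, z = 1.
Check: A·(3, 6, 1) = (27, 54, 9) = 9·(3, 6, 1).

6, 1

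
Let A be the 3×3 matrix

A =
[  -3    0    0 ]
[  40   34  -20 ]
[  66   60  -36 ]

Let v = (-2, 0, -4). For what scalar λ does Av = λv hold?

Compute Av: A·(-2, 0, -4) = (6, 0, 12).
Since Av = λv, compare component 1: 6 = λ·-2, so λ = -3.

-3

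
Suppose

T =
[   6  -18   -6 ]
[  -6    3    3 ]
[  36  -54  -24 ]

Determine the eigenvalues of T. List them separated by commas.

Compute the characteristic polynomial p(s) = det(sI - T).
Expanding along the first row, p(s) = s^3 + 15s^2 + 72s + 108.
Since p(-3) = 0, s = -3 is a root.
Dividing by (s + 3) leaves s^2 + 12s + 36.
The quadratic factor is (s + 6)^2.
Eigenvalues: -6, -6, -3.

-6, -6, -3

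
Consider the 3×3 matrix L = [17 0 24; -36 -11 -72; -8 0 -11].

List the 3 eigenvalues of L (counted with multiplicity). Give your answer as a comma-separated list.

Compute the characteristic polynomial p(s) = det(sI - L).
Expanding the 3×3 determinant: p(s) = s^3 + 5s^2 - 61s + 55.
Try s = -11: p(-11) = 0, so -11 is a root.
Factor out (s + 11): p(s) = (s + 11)·(s^2 - 6s + 5).
The quadratic factors as (s - 1)·(s - 5).
Eigenvalues: -11, 1, 5.

-11, 1, 5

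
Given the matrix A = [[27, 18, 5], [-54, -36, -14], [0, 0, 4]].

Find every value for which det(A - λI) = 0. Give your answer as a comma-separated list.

-9, 0, 4

The characteristic polynomial is p(λ) = det(λI - A).
Cofactor expansion gives p(λ) = λ^3 + 5λ^2 - 36λ.
Since p(0) = 0, λ = 0 is a root.
Dividing by λ leaves λ^2 + 5λ - 36.
The quadratic factors as (λ + 9)·(λ - 4).
Eigenvalues: -9, 0, 4.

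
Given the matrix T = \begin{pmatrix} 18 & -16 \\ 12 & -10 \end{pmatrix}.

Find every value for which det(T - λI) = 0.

2, 6

det(T - lambda·I) = (18 - lambda)(-10 - lambda) - (-16)·(12) = lambda^2 - 8·lambda + 12.
This factors as (lambda - 2)·(lambda - 6) = 0.
Eigenvalues: 2, 6.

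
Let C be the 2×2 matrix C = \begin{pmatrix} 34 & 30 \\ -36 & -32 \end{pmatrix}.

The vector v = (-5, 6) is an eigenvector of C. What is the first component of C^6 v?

-320

First find the eigenvalue: Cv = (10, -12) = -2·(-5, 6), so λ = -2.
Then C^6 v = λ^6·v = (-2)^6·(-5, 6) = 64·(-5, 6) = (-320, 384).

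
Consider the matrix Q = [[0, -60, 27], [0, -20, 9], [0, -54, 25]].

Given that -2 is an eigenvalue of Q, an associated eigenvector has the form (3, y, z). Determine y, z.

1, 2

We need (Q + 2I)v = 0.
Q + 2I = [[2, -60, 27], [0, -18, 9], [0, -54, 27]].
Row 1: (2)·3 + (-60)·y + (27)·z = 0
Row 2: (0)·3 + (-18)·y + (9)·z = 0
Row 3: (0)·3 + (-54)·y + (27)·z = 0
Solving gives y = 1, z = 2.
Check: Q·(3, 1, 2) = (-6, -2, -4) = -2·(3, 1, 2).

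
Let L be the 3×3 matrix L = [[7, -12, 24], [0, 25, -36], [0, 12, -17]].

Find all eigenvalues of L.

The characteristic polynomial is p(lambda) = det(lambda·I - L).
Expanding along the first row, p(lambda) = lambda^3 - 15·lambda^2 + 63·lambda - 49.
Rational-root test: lambda = 7 gives p(7) = 0.
Factor out (lambda - 7): p(lambda) = (lambda - 7)·(lambda^2 - 8·lambda + 7).
The quadratic factors as (lambda - 1)·(lambda - 7).
Eigenvalues: 1, 7, 7.

1, 7, 7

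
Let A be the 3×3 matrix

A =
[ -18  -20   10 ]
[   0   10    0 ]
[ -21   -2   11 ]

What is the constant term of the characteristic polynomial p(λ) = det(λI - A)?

-120

p(0) = det(0·I − A) = det(−A) = (−1)^3·det(A).
det(A) = 120, so p(0) = -120.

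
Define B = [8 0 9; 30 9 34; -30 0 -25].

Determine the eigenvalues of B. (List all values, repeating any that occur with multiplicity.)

-10, -7, 9

The characteristic polynomial is p(r) = det(rI - B).
Expanding the 3×3 determinant: p(r) = r^3 + 8r^2 - 83r - 630.
Try r = -10: p(-10) = 0, so -10 is a root.
Dividing by (r + 10) leaves r^2 - 2r - 63.
The quadratic factors as (r + 7)·(r - 9).
Eigenvalues: -10, -7, 9.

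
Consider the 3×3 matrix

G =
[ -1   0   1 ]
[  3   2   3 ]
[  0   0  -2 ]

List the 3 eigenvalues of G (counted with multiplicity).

-2, -1, 2

The characteristic polynomial is p(r) = det(rI - G).
Expanding the 3×3 determinant: p(r) = r^3 + r^2 - 4r - 4.
Try r = -1: p(-1) = 0, so -1 is a root.
Factor out (r + 1): p(r) = (r + 1)·(r^2 - 4).
The quadratic factors as (r + 2)·(r - 2).
Eigenvalues: -2, -1, 2.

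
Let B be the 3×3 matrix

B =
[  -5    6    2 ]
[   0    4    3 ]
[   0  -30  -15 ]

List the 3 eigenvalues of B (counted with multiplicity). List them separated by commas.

Compute the characteristic polynomial p(lambda) = det(lambda·I - B).
Expanding along the first row, p(lambda) = lambda^3 + 16·lambda^2 + 85·lambda + 150.
Try lambda = -5: p(-5) = 0, so -5 is a root.
Factor out (lambda + 5): p(lambda) = (lambda + 5)·(lambda^2 + 11·lambda + 30).
The quadratic factors as (lambda + 6)·(lambda + 5).
Eigenvalues: -6, -5, -5.

-6, -5, -5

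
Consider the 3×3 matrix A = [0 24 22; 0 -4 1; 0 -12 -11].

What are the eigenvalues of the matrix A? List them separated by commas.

Compute the characteristic polynomial p(λ) = det(λI - A).
Expanding along the first row, p(λ) = λ^3 + 15λ^2 + 56λ.
Rational-root test: λ = 0 gives p(0) = 0.
Factor out λ: p(λ) = λ·(λ^2 + 15λ + 56).
The quadratic factors as (λ + 8)·(λ + 7).
Eigenvalues: -8, -7, 0.

-8, -7, 0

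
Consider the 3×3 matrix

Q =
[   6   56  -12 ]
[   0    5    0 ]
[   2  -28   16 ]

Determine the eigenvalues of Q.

The characteristic polynomial is p(λ) = det(λI - Q).
Expanding the 3×3 determinant: p(λ) = λ^3 - 27λ^2 + 230λ - 600.
Rational-root test: λ = 5 gives p(5) = 0.
Dividing by (λ - 5) leaves λ^2 - 22λ + 120.
The quadratic factors as (λ - 10)·(λ - 12).
Eigenvalues: 5, 10, 12.

5, 10, 12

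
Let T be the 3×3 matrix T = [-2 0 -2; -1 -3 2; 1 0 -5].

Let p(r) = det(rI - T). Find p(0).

p(0) = det(0·I − T) = det(−T) = (−1)^3·det(T).
det(T) = -36, so p(0) = 36.

36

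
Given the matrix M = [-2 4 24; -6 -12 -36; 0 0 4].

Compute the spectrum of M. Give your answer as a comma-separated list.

-8, -6, 4

Set up det(λI - M) = 0.
Cofactor expansion gives p(λ) = λ^3 + 10λ^2 - 8λ - 192.
Rational-root test: λ = 4 gives p(4) = 0.
Factor out (λ - 4): p(λ) = (λ - 4)·(λ^2 + 14λ + 48).
The quadratic factors as (λ + 8)·(λ + 6).
Eigenvalues: -8, -6, 4.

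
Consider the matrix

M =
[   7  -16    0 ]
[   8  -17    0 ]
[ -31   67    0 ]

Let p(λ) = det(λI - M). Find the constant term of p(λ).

0

p(λ) = λ^3 + 10λ^2 + 9λ.
The constant term is 0.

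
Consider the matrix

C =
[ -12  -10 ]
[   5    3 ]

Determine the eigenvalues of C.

-7, -2

det(C - λI) = (-12 - λ)(3 - λ) - (-10)·(5) = λ^2 + 9λ + 14.
This factors as (λ + 7)·(λ + 2) = 0.
Eigenvalues: -7, -2.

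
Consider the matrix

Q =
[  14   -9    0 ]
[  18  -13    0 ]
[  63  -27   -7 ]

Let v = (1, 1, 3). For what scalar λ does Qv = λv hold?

5

Compute Qv: Q·(1, 1, 3) = (5, 5, 15).
Since Qv = λv, compare component 1: 5 = λ·1, so λ = 5.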